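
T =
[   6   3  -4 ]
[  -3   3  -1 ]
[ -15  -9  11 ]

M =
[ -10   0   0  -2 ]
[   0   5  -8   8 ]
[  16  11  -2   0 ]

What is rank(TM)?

2

First compute TM:
[[-124, -29, -16,  12],
 [ 14,   4, -22,  30],
 [326,  76,  50, -42]]
Now row reduce the product.
R2 ← R2 + (7/62)·R1: [0, 45/62, -738/31, 972/31]
R3 ← R3 + (163/62)·R1: [0, -15/62, 246/31, -324/31]
R3 ← R3 + (1/3)·R2: [0, 0, 0, 0]
2 nonzero rows, so rank(TM) = 2.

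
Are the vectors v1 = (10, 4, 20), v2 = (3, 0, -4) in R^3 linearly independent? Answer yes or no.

yes

Form the matrix with these vectors as rows and row reduce.
R2 ← R2 − (3/10)·R1: [0, -6/5, -10]
2 nonzero rows, so the 2 vectors span a space of dimension 2.
Since 2 = 2, the vectors are linearly independent.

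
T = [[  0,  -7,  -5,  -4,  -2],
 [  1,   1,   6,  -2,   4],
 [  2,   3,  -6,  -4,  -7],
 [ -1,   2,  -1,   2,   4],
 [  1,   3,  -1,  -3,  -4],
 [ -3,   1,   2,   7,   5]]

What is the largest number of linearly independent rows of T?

Row reduce to echelon form.
Swap R1 ↔ R2
R3 ← R3 − (2)·R1: [0, 1, -18, 0, -15]
R4 ← R4 + R1: [0, 3, 5, 0, 8]
R5 ← R5 − R1: [0, 2, -7, -1, -8]
R6 ← R6 + (3)·R1: [0, 4, 20, 1, 17]
R3 ← R3 + (1/7)·R2: [0, 0, -131/7, -4/7, -107/7]
R4 ← R4 + (3/7)·R2: [0, 0, 20/7, -12/7, 50/7]
R5 ← R5 + (2/7)·R2: [0, 0, -59/7, -15/7, -60/7]
R6 ← R6 + (4/7)·R2: [0, 0, 120/7, -9/7, 111/7]
R4 ← R4 + (20/131)·R3: [0, 0, 0, -236/131, 630/131]
R5 ← R5 − (59/131)·R3: [0, 0, 0, -247/131, -221/131]
R6 ← R6 + (120/131)·R3: [0, 0, 0, -237/131, 243/131]
R5 ← R5 − (247/236)·R4: [0, 0, 0, 0, -793/118]
R6 ← R6 − (237/236)·R4: [0, 0, 0, 0, -351/118]
R6 ← R6 − (27/61)·R5: [0, 0, 0, 0, 0]
Echelon form has 5 nonzero rows, so rank(T) = 5.
The rank gives the maximum number of linearly independent rows: 5.

5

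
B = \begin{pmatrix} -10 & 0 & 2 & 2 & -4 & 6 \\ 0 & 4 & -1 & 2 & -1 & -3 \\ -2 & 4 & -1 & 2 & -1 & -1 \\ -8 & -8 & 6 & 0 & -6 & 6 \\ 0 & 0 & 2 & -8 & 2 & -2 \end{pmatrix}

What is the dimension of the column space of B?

Row reduce to echelon form.
R3 ← R3 − (1/5)·R1: [0, 4, -7/5, 8/5, -1/5, -11/5]
R4 ← R4 − (4/5)·R1: [0, -8, 22/5, -8/5, -14/5, 6/5]
R3 ← R3 − R2: [0, 0, -2/5, -2/5, 4/5, 4/5]
R4 ← R4 + (2)·R2: [0, 0, 12/5, 12/5, -24/5, -24/5]
R4 ← R4 + (6)·R3: [0, 0, 0, 0, 0, 0]
R5 ← R5 + (5)·R3: [0, 0, 0, -10, 6, 2]
Swap R4 ↔ R5
Echelon form has 4 nonzero rows, so rank(B) = 4.
The column space has dimension equal to the rank: 4.

4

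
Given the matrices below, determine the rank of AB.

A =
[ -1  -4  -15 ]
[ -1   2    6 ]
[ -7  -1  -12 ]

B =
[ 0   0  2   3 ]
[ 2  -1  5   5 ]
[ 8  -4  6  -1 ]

First compute AB:
[[-128,  64, -112,  -8],
 [ 52, -26,  44,   1],
 [-98,  49, -91, -14]]
Now row reduce the product.
R2 ← R2 + (13/32)·R1: [0, 0, -3/2, -9/4]
R3 ← R3 − (49/64)·R1: [0, 0, -21/4, -63/8]
R3 ← R3 − (7/2)·R2: [0, 0, 0, 0]
2 nonzero rows, so rank(AB) = 2.

2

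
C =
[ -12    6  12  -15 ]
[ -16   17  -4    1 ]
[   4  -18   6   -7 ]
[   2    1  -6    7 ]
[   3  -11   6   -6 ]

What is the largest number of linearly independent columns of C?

4

Row reduce to echelon form.
R2 ← R2 − (4/3)·R1: [0, 9, -20, 21]
R3 ← R3 + (1/3)·R1: [0, -16, 10, -12]
R4 ← R4 + (1/6)·R1: [0, 2, -4, 9/2]
R5 ← R5 + (1/4)·R1: [0, -19/2, 9, -39/4]
R3 ← R3 + (16/9)·R2: [0, 0, -230/9, 76/3]
R4 ← R4 − (2/9)·R2: [0, 0, 4/9, -1/6]
R5 ← R5 + (19/18)·R2: [0, 0, -109/9, 149/12]
R4 ← R4 + (2/115)·R3: [0, 0, 0, 63/230]
R5 ← R5 − (109/230)·R3: [0, 0, 0, 189/460]
R5 ← R5 − (3/2)·R4: [0, 0, 0, 0]
Echelon form has 4 nonzero rows, so rank(C) = 4.
The rank gives the maximum number of linearly independent columns: 4.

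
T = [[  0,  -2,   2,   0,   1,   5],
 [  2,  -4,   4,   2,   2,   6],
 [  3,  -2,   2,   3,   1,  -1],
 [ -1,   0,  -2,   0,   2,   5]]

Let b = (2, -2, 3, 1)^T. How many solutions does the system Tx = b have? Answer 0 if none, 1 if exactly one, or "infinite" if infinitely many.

Row reduce the augmented matrix [T | b].
Swap R1 ↔ R2
R3 ← R3 − (3/2)·R1: [0, 4, -4, 0, -2, -10, 6]
R4 ← R4 + (1/2)·R1: [0, -2, 0, 1, 3, 8, 0]
R3 ← R3 + (2)·R2: [0, 0, 0, 0, 0, 0, 10]
R4 ← R4 − R2: [0, 0, -2, 1, 2, 3, -2]
Swap R3 ↔ R4
The echelon form has 4 nonzero rows; the last pivot sits in the augmented column, so rank(T) = 3 but rank([T|b]) = 4.
Since the ranks differ, the system is inconsistent.
It has no solutions.

0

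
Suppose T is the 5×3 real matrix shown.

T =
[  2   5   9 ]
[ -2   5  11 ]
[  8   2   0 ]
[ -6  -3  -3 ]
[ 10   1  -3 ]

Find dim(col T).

2

Row reduce to echelon form.
R2 ← R2 + R1: [0, 10, 20]
R3 ← R3 − (4)·R1: [0, -18, -36]
R4 ← R4 + (3)·R1: [0, 12, 24]
R5 ← R5 − (5)·R1: [0, -24, -48]
R3 ← R3 + (9/5)·R2: [0, 0, 0]
R4 ← R4 − (6/5)·R2: [0, 0, 0]
R5 ← R5 + (12/5)·R2: [0, 0, 0]
Echelon form has 2 nonzero rows, so rank(T) = 2.
The column space has dimension equal to the rank: 2.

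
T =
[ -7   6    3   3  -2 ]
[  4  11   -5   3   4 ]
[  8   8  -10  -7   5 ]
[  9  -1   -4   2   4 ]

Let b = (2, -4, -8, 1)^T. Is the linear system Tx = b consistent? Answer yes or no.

Row reduce the augmented matrix [T | b].
R2 ← R2 + (4/7)·R1: [0, 101/7, -23/7, 33/7, 20/7, -20/7]
R3 ← R3 + (8/7)·R1: [0, 104/7, -46/7, -25/7, 19/7, -40/7]
R4 ← R4 + (9/7)·R1: [0, 47/7, -1/7, 41/7, 10/7, 25/7]
R3 ← R3 − (104/101)·R2: [0, 0, -322/101, -851/101, -23/101, -280/101]
R4 ← R4 − (47/101)·R2: [0, 0, 140/101, 370/101, 10/101, 495/101]
R4 ← R4 + (10/23)·R3: [0, 0, 0, 0, 0, 85/23]
The echelon form has 4 nonzero rows; the last pivot sits in the augmented column, so rank(T) = 3 but rank([T|b]) = 4.
Since the ranks differ, the system is inconsistent.

no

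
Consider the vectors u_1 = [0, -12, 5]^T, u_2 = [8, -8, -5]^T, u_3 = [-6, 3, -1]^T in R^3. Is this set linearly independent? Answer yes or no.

Form the matrix with these vectors as rows and row reduce.
Swap R1 ↔ R2
R3 ← R3 + (3/4)·R1: [0, -3, -19/4]
R3 ← R3 − (1/4)·R2: [0, 0, -6]
3 nonzero rows, so the 3 vectors span a space of dimension 3.
Since 3 = 3, the vectors are linearly independent.

yes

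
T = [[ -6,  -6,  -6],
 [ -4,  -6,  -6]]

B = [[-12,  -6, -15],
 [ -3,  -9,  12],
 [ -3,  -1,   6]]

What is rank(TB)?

First compute TB:
[[108,  96, -18],
 [ 84,  84, -48]]
Now row reduce the product.
R2 ← R2 − (7/9)·R1: [0, 28/3, -34]
2 nonzero rows, so rank(TB) = 2.

2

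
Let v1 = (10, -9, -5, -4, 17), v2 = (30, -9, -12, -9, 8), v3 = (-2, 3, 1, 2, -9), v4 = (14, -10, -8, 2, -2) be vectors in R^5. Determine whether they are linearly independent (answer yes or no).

Form the matrix with these vectors as rows and row reduce.
R2 ← R2 − (3)·R1: [0, 18, 3, 3, -43]
R3 ← R3 + (1/5)·R1: [0, 6/5, 0, 6/5, -28/5]
R4 ← R4 − (7/5)·R1: [0, 13/5, -1, 38/5, -129/5]
R3 ← R3 − (1/15)·R2: [0, 0, -1/5, 1, -41/15]
R4 ← R4 − (13/90)·R2: [0, 0, -43/30, 43/6, -1763/90]
R4 ← R4 − (43/6)·R3: [0, 0, 0, 0, 0]
3 nonzero rows, so the 4 vectors span a space of dimension 3.
Since 3 < 4, the vectors are linearly dependent.

no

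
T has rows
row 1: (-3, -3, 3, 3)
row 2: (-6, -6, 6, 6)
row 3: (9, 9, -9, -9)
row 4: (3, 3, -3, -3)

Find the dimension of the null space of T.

3

Row reduce to echelon form.
R2 ← R2 − (2)·R1: [0, 0, 0, 0]
R3 ← R3 + (3)·R1: [0, 0, 0, 0]
R4 ← R4 + R1: [0, 0, 0, 0]
1 nonzero row, so rank(T) = 1.
T has 4 columns; by rank–nullity, nullity = 4 − 1 = 3.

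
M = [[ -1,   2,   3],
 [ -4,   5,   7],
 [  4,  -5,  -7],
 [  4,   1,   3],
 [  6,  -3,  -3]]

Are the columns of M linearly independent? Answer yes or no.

no

Row reduce M to echelon form.
R2 ← R2 − (4)·R1: [0, -3, -5]
R3 ← R3 + (4)·R1: [0, 3, 5]
R4 ← R4 + (4)·R1: [0, 9, 15]
R5 ← R5 + (6)·R1: [0, 9, 15]
R3 ← R3 + R2: [0, 0, 0]
R4 ← R4 + (3)·R2: [0, 0, 0]
R5 ← R5 + (3)·R2: [0, 0, 0]
2 pivots among 3 columns.
Only 2 < 3 pivot columns, so the columns are linearly dependent.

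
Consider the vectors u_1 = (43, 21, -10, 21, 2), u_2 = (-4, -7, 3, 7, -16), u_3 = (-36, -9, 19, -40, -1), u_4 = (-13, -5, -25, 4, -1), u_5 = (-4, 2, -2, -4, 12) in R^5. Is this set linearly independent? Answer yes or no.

Form the matrix with these vectors as rows and row reduce.
R2 ← R2 + (4/43)·R1: [0, -217/43, 89/43, 385/43, -680/43]
R3 ← R3 + (36/43)·R1: [0, 369/43, 457/43, -964/43, 29/43]
R4 ← R4 + (13/43)·R1: [0, 58/43, -1205/43, 445/43, -17/43]
R5 ← R5 + (4/43)·R1: [0, 170/43, -126/43, -88/43, 524/43]
R3 ← R3 + (369/217)·R2: [0, 0, 3070/217, -223/31, -5689/217]
R4 ← R4 + (58/217)·R2: [0, 0, -5961/217, 395/31, -1003/217]
R5 ← R5 + (170/217)·R2: [0, 0, -284/217, 154/31, -44/217]
R4 ← R4 + (5961/3070)·R3: [0, 0, 0, -3763/3070, -170467/3070]
R5 ← R5 + (142/1535)·R3: [0, 0, 0, 6604/1535, -4034/1535]
R5 ← R5 + (13208/3763)·R4: [0, 0, 0, 0, -743286/3763]
5 nonzero rows, so the 5 vectors span a space of dimension 5.
Since 5 = 5, the vectors are linearly independent.

yes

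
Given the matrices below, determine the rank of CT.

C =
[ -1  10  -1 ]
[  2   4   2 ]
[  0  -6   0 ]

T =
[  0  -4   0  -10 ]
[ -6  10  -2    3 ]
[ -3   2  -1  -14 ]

2

First compute CT:
[[-57, 102, -19,  54],
 [-30,  36, -10, -36],
 [ 36, -60,  12, -18]]
Now row reduce the product.
R2 ← R2 − (10/19)·R1: [0, -336/19, 0, -1224/19]
R3 ← R3 + (12/19)·R1: [0, 84/19, 0, 306/19]
R3 ← R3 + (1/4)·R2: [0, 0, 0, 0]
2 nonzero rows, so rank(CT) = 2.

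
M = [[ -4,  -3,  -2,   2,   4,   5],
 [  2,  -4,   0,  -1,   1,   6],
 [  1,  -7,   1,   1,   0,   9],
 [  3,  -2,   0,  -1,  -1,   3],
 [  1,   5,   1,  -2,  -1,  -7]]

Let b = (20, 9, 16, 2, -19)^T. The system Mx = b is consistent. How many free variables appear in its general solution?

2

Row reduce the augmented matrix [M | b].
R2 ← R2 + (1/2)·R1: [0, -11/2, -1, 0, 3, 17/2, 19]
R3 ← R3 + (1/4)·R1: [0, -31/4, 1/2, 3/2, 1, 41/4, 21]
R4 ← R4 + (3/4)·R1: [0, -17/4, -3/2, 1/2, 2, 27/4, 17]
R5 ← R5 + (1/4)·R1: [0, 17/4, 1/2, -3/2, 0, -23/4, -14]
R3 ← R3 − (31/22)·R2: [0, 0, 21/11, 3/2, -71/22, -19/11, -127/22]
R4 ← R4 − (17/22)·R2: [0, 0, -8/11, 1/2, -7/22, 2/11, 51/22]
R5 ← R5 + (17/22)·R2: [0, 0, -3/11, -3/2, 51/22, 9/11, 15/22]
R4 ← R4 + (8/21)·R3: [0, 0, 0, 15/14, -65/42, -10/21, 5/42]
R5 ← R5 + (1/7)·R3: [0, 0, 0, -9/7, 13/7, 4/7, -1/7]
R5 ← R5 + (6/5)·R4: [0, 0, 0, 0, 0, 0, 0]
The echelon form has 4 nonzero rows, and every pivot lies in the first 6 columns, so rank(M) = rank([M|b]) = 4.
The system is consistent.
Free variables = (unknowns) − (rank) = 6 − 4 = 2.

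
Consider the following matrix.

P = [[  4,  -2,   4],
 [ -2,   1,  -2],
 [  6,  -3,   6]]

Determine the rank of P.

1

Row reduce to echelon form.
R2 ← R2 + (1/2)·R1: [0, 0, 0]
R3 ← R3 − (3/2)·R1: [0, 0, 0]
Echelon form has 1 nonzero row, so rank(P) = 1.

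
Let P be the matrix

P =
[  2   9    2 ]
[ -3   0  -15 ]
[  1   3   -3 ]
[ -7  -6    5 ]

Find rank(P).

Row reduce to echelon form.
R2 ← R2 + (3/2)·R1: [0, 27/2, -12]
R3 ← R3 − (1/2)·R1: [0, -3/2, -4]
R4 ← R4 + (7/2)·R1: [0, 51/2, 12]
R3 ← R3 + (1/9)·R2: [0, 0, -16/3]
R4 ← R4 − (17/9)·R2: [0, 0, 104/3]
R4 ← R4 + (13/2)·R3: [0, 0, 0]
Echelon form has 3 nonzero rows, so rank(P) = 3.

3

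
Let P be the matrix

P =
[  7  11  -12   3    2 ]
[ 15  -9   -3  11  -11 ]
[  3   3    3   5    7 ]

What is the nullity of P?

Row reduce to echelon form.
R2 ← R2 − (15/7)·R1: [0, -228/7, 159/7, 32/7, -107/7]
R3 ← R3 − (3/7)·R1: [0, -12/7, 57/7, 26/7, 43/7]
R3 ← R3 − (1/19)·R2: [0, 0, 132/19, 66/19, 132/19]
3 nonzero rows, so rank(P) = 3.
P has 5 columns; by rank–nullity, nullity = 5 − 3 = 2.

2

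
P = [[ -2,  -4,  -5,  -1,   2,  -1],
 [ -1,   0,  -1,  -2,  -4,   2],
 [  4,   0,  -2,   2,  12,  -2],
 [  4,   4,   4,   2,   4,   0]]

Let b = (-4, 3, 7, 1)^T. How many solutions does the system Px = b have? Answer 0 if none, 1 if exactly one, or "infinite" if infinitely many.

Row reduce the augmented matrix [P | b].
R2 ← R2 − (1/2)·R1: [0, 2, 3/2, -3/2, -5, 5/2, 5]
R3 ← R3 + (2)·R1: [0, -8, -12, 0, 16, -4, -1]
R4 ← R4 + (2)·R1: [0, -4, -6, 0, 8, -2, -7]
R3 ← R3 + (4)·R2: [0, 0, -6, -6, -4, 6, 19]
R4 ← R4 + (2)·R2: [0, 0, -3, -3, -2, 3, 3]
R4 ← R4 − (1/2)·R3: [0, 0, 0, 0, 0, 0, -13/2]
The echelon form has 4 nonzero rows; the last pivot sits in the augmented column, so rank(P) = 3 but rank([P|b]) = 4.
Since the ranks differ, the system is inconsistent.
It has no solutions.

0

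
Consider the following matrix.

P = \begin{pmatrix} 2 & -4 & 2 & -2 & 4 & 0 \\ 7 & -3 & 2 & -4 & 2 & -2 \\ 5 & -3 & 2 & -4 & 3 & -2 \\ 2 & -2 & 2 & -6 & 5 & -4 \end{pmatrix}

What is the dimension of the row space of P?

3

Row reduce to echelon form.
R2 ← R2 − (7/2)·R1: [0, 11, -5, 3, -12, -2]
R3 ← R3 − (5/2)·R1: [0, 7, -3, 1, -7, -2]
R4 ← R4 − R1: [0, 2, 0, -4, 1, -4]
R3 ← R3 − (7/11)·R2: [0, 0, 2/11, -10/11, 7/11, -8/11]
R4 ← R4 − (2/11)·R2: [0, 0, 10/11, -50/11, 35/11, -40/11]
R4 ← R4 − (5)·R3: [0, 0, 0, 0, 0, 0]
Echelon form has 3 nonzero rows, so rank(P) = 3.
The row space has dimension equal to the rank: 3.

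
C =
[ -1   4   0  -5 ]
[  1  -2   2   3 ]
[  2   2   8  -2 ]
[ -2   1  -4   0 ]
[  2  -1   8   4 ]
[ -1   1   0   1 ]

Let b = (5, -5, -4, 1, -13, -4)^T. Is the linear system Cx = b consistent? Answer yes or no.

Row reduce the augmented matrix [C | b].
R2 ← R2 + R1: [0, 2, 2, -2, 0]
R3 ← R3 + (2)·R1: [0, 10, 8, -12, 6]
R4 ← R4 − (2)·R1: [0, -7, -4, 10, -9]
R5 ← R5 + (2)·R1: [0, 7, 8, -6, -3]
R6 ← R6 − R1: [0, -3, 0, 6, -9]
R3 ← R3 − (5)·R2: [0, 0, -2, -2, 6]
R4 ← R4 + (7/2)·R2: [0, 0, 3, 3, -9]
R5 ← R5 − (7/2)·R2: [0, 0, 1, 1, -3]
R6 ← R6 + (3/2)·R2: [0, 0, 3, 3, -9]
R4 ← R4 + (3/2)·R3: [0, 0, 0, 0, 0]
R5 ← R5 + (1/2)·R3: [0, 0, 0, 0, 0]
R6 ← R6 + (3/2)·R3: [0, 0, 0, 0, 0]
The echelon form has 3 nonzero rows, and every pivot lies in the first 4 columns, so rank(C) = rank([C|b]) = 3.
The system is consistent.

yes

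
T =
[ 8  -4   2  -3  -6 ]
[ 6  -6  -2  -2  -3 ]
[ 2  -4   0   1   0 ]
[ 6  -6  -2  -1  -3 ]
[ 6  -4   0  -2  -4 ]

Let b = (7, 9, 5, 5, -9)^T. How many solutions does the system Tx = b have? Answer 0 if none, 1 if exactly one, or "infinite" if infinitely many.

0

Row reduce the augmented matrix [T | b].
R2 ← R2 − (3/4)·R1: [0, -3, -7/2, 1/4, 3/2, 15/4]
R3 ← R3 − (1/4)·R1: [0, -3, -1/2, 7/4, 3/2, 13/4]
R4 ← R4 − (3/4)·R1: [0, -3, -7/2, 5/4, 3/2, -1/4]
R5 ← R5 − (3/4)·R1: [0, -1, -3/2, 1/4, 1/2, -57/4]
R3 ← R3 − R2: [0, 0, 3, 3/2, 0, -1/2]
R4 ← R4 − R2: [0, 0, 0, 1, 0, -4]
R5 ← R5 − (1/3)·R2: [0, 0, -1/3, 1/6, 0, -31/2]
R5 ← R5 + (1/9)·R3: [0, 0, 0, 1/3, 0, -140/9]
R5 ← R5 − (1/3)·R4: [0, 0, 0, 0, 0, -128/9]
The echelon form has 5 nonzero rows; the last pivot sits in the augmented column, so rank(T) = 4 but rank([T|b]) = 5.
Since the ranks differ, the system is inconsistent.
It has no solutions.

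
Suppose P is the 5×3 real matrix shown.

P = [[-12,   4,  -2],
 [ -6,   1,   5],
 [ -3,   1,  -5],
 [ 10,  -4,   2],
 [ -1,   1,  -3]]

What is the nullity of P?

0

Row reduce to echelon form.
R2 ← R2 − (1/2)·R1: [0, -1, 6]
R3 ← R3 − (1/4)·R1: [0, 0, -9/2]
R4 ← R4 + (5/6)·R1: [0, -2/3, 1/3]
R5 ← R5 − (1/12)·R1: [0, 2/3, -17/6]
R4 ← R4 − (2/3)·R2: [0, 0, -11/3]
R5 ← R5 + (2/3)·R2: [0, 0, 7/6]
R4 ← R4 − (22/27)·R3: [0, 0, 0]
R5 ← R5 + (7/27)·R3: [0, 0, 0]
3 nonzero rows, so rank(P) = 3.
P has 3 columns; by rank–nullity, nullity = 3 − 3 = 0.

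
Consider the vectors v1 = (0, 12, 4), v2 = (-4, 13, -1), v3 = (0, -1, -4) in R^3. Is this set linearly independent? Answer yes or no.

yes

Form the matrix with these vectors as rows and row reduce.
Swap R1 ↔ R2
R3 ← R3 + (1/12)·R2: [0, 0, -11/3]
3 nonzero rows, so the 3 vectors span a space of dimension 3.
Since 3 = 3, the vectors are linearly independent.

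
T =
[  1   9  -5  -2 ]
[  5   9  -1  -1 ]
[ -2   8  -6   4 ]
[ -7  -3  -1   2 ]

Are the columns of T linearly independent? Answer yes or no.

Row reduce T to echelon form.
R2 ← R2 − (5)·R1: [0, -36, 24, 9]
R3 ← R3 + (2)·R1: [0, 26, -16, 0]
R4 ← R4 + (7)·R1: [0, 60, -36, -12]
R3 ← R3 + (13/18)·R2: [0, 0, 4/3, 13/2]
R4 ← R4 + (5/3)·R2: [0, 0, 4, 3]
R4 ← R4 − (3)·R3: [0, 0, 0, -33/2]
4 pivots among 4 columns.
Every column is a pivot column, so the columns are linearly independent.

yes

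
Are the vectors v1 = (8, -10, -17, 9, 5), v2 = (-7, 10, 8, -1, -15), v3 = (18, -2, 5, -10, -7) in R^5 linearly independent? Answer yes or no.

Form the matrix with these vectors as rows and row reduce.
R2 ← R2 + (7/8)·R1: [0, 5/4, -55/8, 55/8, -85/8]
R3 ← R3 − (9/4)·R1: [0, 41/2, 173/4, -121/4, -73/4]
R3 ← R3 − (82/5)·R2: [0, 0, 156, -143, 156]
3 nonzero rows, so the 3 vectors span a space of dimension 3.
Since 3 = 3, the vectors are linearly independent.

yes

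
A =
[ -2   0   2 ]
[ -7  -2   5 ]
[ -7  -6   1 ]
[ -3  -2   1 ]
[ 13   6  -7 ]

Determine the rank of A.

Row reduce to echelon form.
R2 ← R2 − (7/2)·R1: [0, -2, -2]
R3 ← R3 − (7/2)·R1: [0, -6, -6]
R4 ← R4 − (3/2)·R1: [0, -2, -2]
R5 ← R5 + (13/2)·R1: [0, 6, 6]
R3 ← R3 − (3)·R2: [0, 0, 0]
R4 ← R4 − R2: [0, 0, 0]
R5 ← R5 + (3)·R2: [0, 0, 0]
Echelon form has 2 nonzero rows, so rank(A) = 2.

2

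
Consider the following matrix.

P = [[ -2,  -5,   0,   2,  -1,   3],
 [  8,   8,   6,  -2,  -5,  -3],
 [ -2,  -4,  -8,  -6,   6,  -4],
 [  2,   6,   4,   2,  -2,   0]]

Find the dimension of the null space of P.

Row reduce to echelon form.
R2 ← R2 + (4)·R1: [0, -12, 6, 6, -9, 9]
R3 ← R3 − R1: [0, 1, -8, -8, 7, -7]
R4 ← R4 + R1: [0, 1, 4, 4, -3, 3]
R3 ← R3 + (1/12)·R2: [0, 0, -15/2, -15/2, 25/4, -25/4]
R4 ← R4 + (1/12)·R2: [0, 0, 9/2, 9/2, -15/4, 15/4]
R4 ← R4 + (3/5)·R3: [0, 0, 0, 0, 0, 0]
3 nonzero rows, so rank(P) = 3.
P has 6 columns; by rank–nullity, nullity = 6 − 3 = 3.

3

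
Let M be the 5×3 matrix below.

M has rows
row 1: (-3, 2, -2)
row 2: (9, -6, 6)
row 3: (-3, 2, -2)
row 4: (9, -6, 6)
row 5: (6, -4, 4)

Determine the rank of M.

1

Row reduce to echelon form.
R2 ← R2 + (3)·R1: [0, 0, 0]
R3 ← R3 − R1: [0, 0, 0]
R4 ← R4 + (3)·R1: [0, 0, 0]
R5 ← R5 + (2)·R1: [0, 0, 0]
Echelon form has 1 nonzero row, so rank(M) = 1.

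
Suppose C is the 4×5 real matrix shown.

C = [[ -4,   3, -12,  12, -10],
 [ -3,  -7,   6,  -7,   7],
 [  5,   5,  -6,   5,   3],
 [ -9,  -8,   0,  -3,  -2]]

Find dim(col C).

4

Row reduce to echelon form.
R2 ← R2 − (3/4)·R1: [0, -37/4, 15, -16, 29/2]
R3 ← R3 + (5/4)·R1: [0, 35/4, -21, 20, -19/2]
R4 ← R4 − (9/4)·R1: [0, -59/4, 27, -30, 41/2]
R3 ← R3 + (35/37)·R2: [0, 0, -252/37, 180/37, 156/37]
R4 ← R4 − (59/37)·R2: [0, 0, 114/37, -166/37, -97/37]
R4 ← R4 + (19/42)·R3: [0, 0, 0, -16/7, -5/7]
Echelon form has 4 nonzero rows, so rank(C) = 4.
The column space has dimension equal to the rank: 4.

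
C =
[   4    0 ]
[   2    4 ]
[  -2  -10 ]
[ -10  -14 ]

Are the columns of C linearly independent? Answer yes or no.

yes

Row reduce C to echelon form.
R2 ← R2 − (1/2)·R1: [0, 4]
R3 ← R3 + (1/2)·R1: [0, -10]
R4 ← R4 + (5/2)·R1: [0, -14]
R3 ← R3 + (5/2)·R2: [0, 0]
R4 ← R4 + (7/2)·R2: [0, 0]
2 pivots among 2 columns.
Every column is a pivot column, so the columns are linearly independent.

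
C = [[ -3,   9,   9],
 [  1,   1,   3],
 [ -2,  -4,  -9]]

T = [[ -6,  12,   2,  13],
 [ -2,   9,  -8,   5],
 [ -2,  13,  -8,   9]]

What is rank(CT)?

First compute CT:
[[-18, 162, -150,  87],
 [-14,  60, -30,  45],
 [ 38, -177, 100, -127]]
Now row reduce the product.
R2 ← R2 − (7/9)·R1: [0, -66, 260/3, -68/3]
R3 ← R3 + (19/9)·R1: [0, 165, -650/3, 170/3]
R3 ← R3 + (5/2)·R2: [0, 0, 0, 0]
2 nonzero rows, so rank(CT) = 2.

2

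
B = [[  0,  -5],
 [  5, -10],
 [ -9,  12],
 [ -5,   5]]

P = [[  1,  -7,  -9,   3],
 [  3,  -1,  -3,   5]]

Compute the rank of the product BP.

2

First compute BP:
[[-15,   5,  15, -25],
 [-25, -25, -15, -35],
 [ 27,  51,  45,  33],
 [ 10,  30,  30,  10]]
Now row reduce the product.
R2 ← R2 − (5/3)·R1: [0, -100/3, -40, 20/3]
R3 ← R3 + (9/5)·R1: [0, 60, 72, -12]
R4 ← R4 + (2/3)·R1: [0, 100/3, 40, -20/3]
R3 ← R3 + (9/5)·R2: [0, 0, 0, 0]
R4 ← R4 + R2: [0, 0, 0, 0]
2 nonzero rows, so rank(BP) = 2.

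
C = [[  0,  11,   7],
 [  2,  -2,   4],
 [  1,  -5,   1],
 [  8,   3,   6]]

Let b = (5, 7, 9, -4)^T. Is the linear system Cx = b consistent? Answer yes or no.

Row reduce the augmented matrix [C | b].
Swap R1 ↔ R2
R3 ← R3 − (1/2)·R1: [0, -4, -1, 11/2]
R4 ← R4 − (4)·R1: [0, 11, -10, -32]
R3 ← R3 + (4/11)·R2: [0, 0, 17/11, 161/22]
R4 ← R4 − R2: [0, 0, -17, -37]
R4 ← R4 + (11)·R3: [0, 0, 0, 87/2]
The echelon form has 4 nonzero rows; the last pivot sits in the augmented column, so rank(C) = 3 but rank([C|b]) = 4.
Since the ranks differ, the system is inconsistent.

no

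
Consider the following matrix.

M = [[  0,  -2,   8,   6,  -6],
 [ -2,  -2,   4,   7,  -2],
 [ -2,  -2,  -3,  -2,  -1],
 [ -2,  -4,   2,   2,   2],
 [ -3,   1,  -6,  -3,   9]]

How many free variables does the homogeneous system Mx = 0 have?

0

Row reduce to echelon form.
Swap R1 ↔ R2
R3 ← R3 − R1: [0, 0, -7, -9, 1]
R4 ← R4 − R1: [0, -2, -2, -5, 4]
R5 ← R5 − (3/2)·R1: [0, 4, -12, -27/2, 12]
R4 ← R4 − R2: [0, 0, -10, -11, 10]
R5 ← R5 + (2)·R2: [0, 0, 4, -3/2, 0]
R4 ← R4 − (10/7)·R3: [0, 0, 0, 13/7, 60/7]
R5 ← R5 + (4/7)·R3: [0, 0, 0, -93/14, 4/7]
R5 ← R5 + (93/26)·R4: [0, 0, 0, 0, 406/13]
5 nonzero rows, so rank(M) = 5.
M has 5 columns; by rank–nullity, nullity = 5 − 5 = 0.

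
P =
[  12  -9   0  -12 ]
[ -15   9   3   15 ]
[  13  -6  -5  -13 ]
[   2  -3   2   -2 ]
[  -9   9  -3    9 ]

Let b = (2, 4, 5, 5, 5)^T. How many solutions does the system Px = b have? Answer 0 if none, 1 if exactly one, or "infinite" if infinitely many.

Row reduce the augmented matrix [P | b].
R2 ← R2 + (5/4)·R1: [0, -9/4, 3, 0, 13/2]
R3 ← R3 − (13/12)·R1: [0, 15/4, -5, 0, 17/6]
R4 ← R4 − (1/6)·R1: [0, -3/2, 2, 0, 14/3]
R5 ← R5 + (3/4)·R1: [0, 9/4, -3, 0, 13/2]
R3 ← R3 + (5/3)·R2: [0, 0, 0, 0, 41/3]
R4 ← R4 − (2/3)·R2: [0, 0, 0, 0, 1/3]
R5 ← R5 + R2: [0, 0, 0, 0, 13]
R4 ← R4 − (1/41)·R3: [0, 0, 0, 0, 0]
R5 ← R5 − (39/41)·R3: [0, 0, 0, 0, 0]
The echelon form has 3 nonzero rows; the last pivot sits in the augmented column, so rank(P) = 2 but rank([P|b]) = 3.
Since the ranks differ, the system is inconsistent.
It has no solutions.

0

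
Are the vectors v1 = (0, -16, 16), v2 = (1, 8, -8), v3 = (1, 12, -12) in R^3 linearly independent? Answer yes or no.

Form the matrix with these vectors as rows and row reduce.
Swap R1 ↔ R2
R3 ← R3 − R1: [0, 4, -4]
R3 ← R3 + (1/4)·R2: [0, 0, 0]
2 nonzero rows, so the 3 vectors span a space of dimension 2.
Since 2 < 3, the vectors are linearly dependent.

no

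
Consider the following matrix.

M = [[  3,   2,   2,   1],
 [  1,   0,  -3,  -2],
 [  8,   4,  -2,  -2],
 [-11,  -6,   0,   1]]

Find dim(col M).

Row reduce to echelon form.
R2 ← R2 − (1/3)·R1: [0, -2/3, -11/3, -7/3]
R3 ← R3 − (8/3)·R1: [0, -4/3, -22/3, -14/3]
R4 ← R4 + (11/3)·R1: [0, 4/3, 22/3, 14/3]
R3 ← R3 − (2)·R2: [0, 0, 0, 0]
R4 ← R4 + (2)·R2: [0, 0, 0, 0]
Echelon form has 2 nonzero rows, so rank(M) = 2.
The column space has dimension equal to the rank: 2.

2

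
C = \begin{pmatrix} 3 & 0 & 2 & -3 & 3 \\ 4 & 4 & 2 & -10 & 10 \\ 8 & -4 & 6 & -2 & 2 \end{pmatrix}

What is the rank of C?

2

Row reduce to echelon form.
R2 ← R2 − (4/3)·R1: [0, 4, -2/3, -6, 6]
R3 ← R3 − (8/3)·R1: [0, -4, 2/3, 6, -6]
R3 ← R3 + R2: [0, 0, 0, 0, 0]
Echelon form has 2 nonzero rows, so rank(C) = 2.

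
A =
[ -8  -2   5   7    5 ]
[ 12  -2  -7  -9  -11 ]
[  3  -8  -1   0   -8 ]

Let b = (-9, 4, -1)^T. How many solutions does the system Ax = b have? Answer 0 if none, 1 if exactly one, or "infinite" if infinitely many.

0

Row reduce the augmented matrix [A | b].
R2 ← R2 + (3/2)·R1: [0, -5, 1/2, 3/2, -7/2, -19/2]
R3 ← R3 + (3/8)·R1: [0, -35/4, 7/8, 21/8, -49/8, -35/8]
R3 ← R3 − (7/4)·R2: [0, 0, 0, 0, 0, 49/4]
The echelon form has 3 nonzero rows; the last pivot sits in the augmented column, so rank(A) = 2 but rank([A|b]) = 3.
Since the ranks differ, the system is inconsistent.
It has no solutions.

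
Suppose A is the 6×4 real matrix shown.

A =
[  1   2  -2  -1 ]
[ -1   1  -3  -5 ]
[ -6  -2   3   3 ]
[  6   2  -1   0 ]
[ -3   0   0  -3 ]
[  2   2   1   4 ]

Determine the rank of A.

Row reduce to echelon form.
R2 ← R2 + R1: [0, 3, -5, -6]
R3 ← R3 + (6)·R1: [0, 10, -9, -3]
R4 ← R4 − (6)·R1: [0, -10, 11, 6]
R5 ← R5 + (3)·R1: [0, 6, -6, -6]
R6 ← R6 − (2)·R1: [0, -2, 5, 6]
R3 ← R3 − (10/3)·R2: [0, 0, 23/3, 17]
R4 ← R4 + (10/3)·R2: [0, 0, -17/3, -14]
R5 ← R5 − (2)·R2: [0, 0, 4, 6]
R6 ← R6 + (2/3)·R2: [0, 0, 5/3, 2]
R4 ← R4 + (17/23)·R3: [0, 0, 0, -33/23]
R5 ← R5 − (12/23)·R3: [0, 0, 0, -66/23]
R6 ← R6 − (5/23)·R3: [0, 0, 0, -39/23]
R5 ← R5 − (2)·R4: [0, 0, 0, 0]
R6 ← R6 − (13/11)·R4: [0, 0, 0, 0]
Echelon form has 4 nonzero rows, so rank(A) = 4.

4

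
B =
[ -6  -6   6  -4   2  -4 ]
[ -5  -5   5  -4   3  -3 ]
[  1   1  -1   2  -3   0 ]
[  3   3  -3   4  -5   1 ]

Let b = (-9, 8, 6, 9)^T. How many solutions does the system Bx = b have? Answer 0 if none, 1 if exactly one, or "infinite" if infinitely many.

Row reduce the augmented matrix [B | b].
R2 ← R2 − (5/6)·R1: [0, 0, 0, -2/3, 4/3, 1/3, 31/2]
R3 ← R3 + (1/6)·R1: [0, 0, 0, 4/3, -8/3, -2/3, 9/2]
R4 ← R4 + (1/2)·R1: [0, 0, 0, 2, -4, -1, 9/2]
R3 ← R3 + (2)·R2: [0, 0, 0, 0, 0, 0, 71/2]
R4 ← R4 + (3)·R2: [0, 0, 0, 0, 0, 0, 51]
R4 ← R4 − (102/71)·R3: [0, 0, 0, 0, 0, 0, 0]
The echelon form has 3 nonzero rows; the last pivot sits in the augmented column, so rank(B) = 2 but rank([B|b]) = 3.
Since the ranks differ, the system is inconsistent.
It has no solutions.

0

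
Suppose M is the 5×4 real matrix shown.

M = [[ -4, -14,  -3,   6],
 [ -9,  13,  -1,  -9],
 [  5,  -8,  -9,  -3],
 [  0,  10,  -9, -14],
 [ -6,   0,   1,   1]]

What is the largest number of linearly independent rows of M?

4

Row reduce to echelon form.
R2 ← R2 − (9/4)·R1: [0, 89/2, 23/4, -45/2]
R3 ← R3 + (5/4)·R1: [0, -51/2, -51/4, 9/2]
R5 ← R5 − (3/2)·R1: [0, 21, 11/2, -8]
R3 ← R3 + (51/89)·R2: [0, 0, -1683/178, -747/89]
R4 ← R4 − (20/89)·R2: [0, 0, -916/89, -796/89]
R5 ← R5 − (42/89)·R2: [0, 0, 248/89, 233/89]
R4 ← R4 − (1832/1683)·R3: [0, 0, 0, 36/187]
R5 ← R5 + (496/1683)·R3: [0, 0, 0, 27/187]
R5 ← R5 − (3/4)·R4: [0, 0, 0, 0]
Echelon form has 4 nonzero rows, so rank(M) = 4.
The rank gives the maximum number of linearly independent rows: 4.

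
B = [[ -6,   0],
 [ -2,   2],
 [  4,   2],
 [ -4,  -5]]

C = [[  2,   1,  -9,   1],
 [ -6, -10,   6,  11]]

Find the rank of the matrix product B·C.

First compute BC:
[[-12,  -6,  54,  -6],
 [-16, -22,  30,  20],
 [ -4, -16, -24,  26],
 [ 22,  46,   6, -59]]
Now row reduce the product.
R2 ← R2 − (4/3)·R1: [0, -14, -42, 28]
R3 ← R3 − (1/3)·R1: [0, -14, -42, 28]
R4 ← R4 + (11/6)·R1: [0, 35, 105, -70]
R3 ← R3 − R2: [0, 0, 0, 0]
R4 ← R4 + (5/2)·R2: [0, 0, 0, 0]
2 nonzero rows, so rank(BC) = 2.

2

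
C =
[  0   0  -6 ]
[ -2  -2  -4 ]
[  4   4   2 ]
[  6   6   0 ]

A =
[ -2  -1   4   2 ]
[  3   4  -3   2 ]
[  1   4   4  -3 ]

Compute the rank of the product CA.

2

First compute CA:
[[ -6, -24, -24,  18],
 [ -6, -22, -18,   4],
 [  6,  20,  12,  10],
 [  6,  18,   6,  24]]
Now row reduce the product.
R2 ← R2 − R1: [0, 2, 6, -14]
R3 ← R3 + R1: [0, -4, -12, 28]
R4 ← R4 + R1: [0, -6, -18, 42]
R3 ← R3 + (2)·R2: [0, 0, 0, 0]
R4 ← R4 + (3)·R2: [0, 0, 0, 0]
2 nonzero rows, so rank(CA) = 2.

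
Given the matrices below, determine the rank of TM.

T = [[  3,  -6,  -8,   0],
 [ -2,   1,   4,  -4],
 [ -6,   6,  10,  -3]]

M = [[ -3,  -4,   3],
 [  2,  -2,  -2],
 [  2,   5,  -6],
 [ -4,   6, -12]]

First compute TM:
[[-37, -40,  69],
 [ 32,   2,  16],
 [ 62,  44, -54]]
Now row reduce the product.
R2 ← R2 + (32/37)·R1: [0, -1206/37, 2800/37]
R3 ← R3 + (62/37)·R1: [0, -852/37, 2280/37]
R3 ← R3 − (142/201)·R2: [0, 0, 1640/201]
3 nonzero rows, so rank(TM) = 3.

3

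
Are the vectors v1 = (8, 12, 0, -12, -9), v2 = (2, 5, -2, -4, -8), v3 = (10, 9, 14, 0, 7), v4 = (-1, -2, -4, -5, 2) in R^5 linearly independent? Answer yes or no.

no

Form the matrix with these vectors as rows and row reduce.
R2 ← R2 − (1/4)·R1: [0, 2, -2, -1, -23/4]
R3 ← R3 − (5/4)·R1: [0, -6, 14, 15, 73/4]
R4 ← R4 + (1/8)·R1: [0, -1/2, -4, -13/2, 7/8]
R3 ← R3 + (3)·R2: [0, 0, 8, 12, 1]
R4 ← R4 + (1/4)·R2: [0, 0, -9/2, -27/4, -9/16]
R4 ← R4 + (9/16)·R3: [0, 0, 0, 0, 0]
3 nonzero rows, so the 4 vectors span a space of dimension 3.
Since 3 < 4, the vectors are linearly dependent.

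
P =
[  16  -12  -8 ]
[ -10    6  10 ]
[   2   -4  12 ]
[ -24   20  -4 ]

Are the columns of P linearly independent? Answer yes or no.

yes

Row reduce P to echelon form.
R2 ← R2 + (5/8)·R1: [0, -3/2, 5]
R3 ← R3 − (1/8)·R1: [0, -5/2, 13]
R4 ← R4 + (3/2)·R1: [0, 2, -16]
R3 ← R3 − (5/3)·R2: [0, 0, 14/3]
R4 ← R4 + (4/3)·R2: [0, 0, -28/3]
R4 ← R4 + (2)·R3: [0, 0, 0]
3 pivots among 3 columns.
Every column is a pivot column, so the columns are linearly independent.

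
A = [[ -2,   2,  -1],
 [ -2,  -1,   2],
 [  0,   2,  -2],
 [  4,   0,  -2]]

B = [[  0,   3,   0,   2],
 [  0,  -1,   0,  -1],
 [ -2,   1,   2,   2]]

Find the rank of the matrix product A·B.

2

First compute AB:
[[  2,  -9,  -2,  -8],
 [ -4,  -3,   4,   1],
 [  4,  -4,  -4,  -6],
 [  4,  10,  -4,   4]]
Now row reduce the product.
R2 ← R2 + (2)·R1: [0, -21, 0, -15]
R3 ← R3 − (2)·R1: [0, 14, 0, 10]
R4 ← R4 − (2)·R1: [0, 28, 0, 20]
R3 ← R3 + (2/3)·R2: [0, 0, 0, 0]
R4 ← R4 + (4/3)·R2: [0, 0, 0, 0]
2 nonzero rows, so rank(AB) = 2.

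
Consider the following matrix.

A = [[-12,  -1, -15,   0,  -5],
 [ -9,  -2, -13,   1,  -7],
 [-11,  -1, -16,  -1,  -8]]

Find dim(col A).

3

Row reduce to echelon form.
R2 ← R2 − (3/4)·R1: [0, -5/4, -7/4, 1, -13/4]
R3 ← R3 − (11/12)·R1: [0, -1/12, -9/4, -1, -41/12]
R3 ← R3 − (1/15)·R2: [0, 0, -32/15, -16/15, -16/5]
Echelon form has 3 nonzero rows, so rank(A) = 3.
The column space has dimension equal to the rank: 3.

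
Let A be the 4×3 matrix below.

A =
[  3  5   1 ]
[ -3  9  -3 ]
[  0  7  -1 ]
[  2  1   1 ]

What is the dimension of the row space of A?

2

Row reduce to echelon form.
R2 ← R2 + R1: [0, 14, -2]
R4 ← R4 − (2/3)·R1: [0, -7/3, 1/3]
R3 ← R3 − (1/2)·R2: [0, 0, 0]
R4 ← R4 + (1/6)·R2: [0, 0, 0]
Echelon form has 2 nonzero rows, so rank(A) = 2.
The row space has dimension equal to the rank: 2.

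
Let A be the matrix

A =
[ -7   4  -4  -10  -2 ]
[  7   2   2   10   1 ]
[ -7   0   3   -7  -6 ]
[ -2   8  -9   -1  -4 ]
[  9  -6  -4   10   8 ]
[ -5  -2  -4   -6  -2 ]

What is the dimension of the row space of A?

5

Row reduce to echelon form.
R2 ← R2 + R1: [0, 6, -2, 0, -1]
R3 ← R3 − R1: [0, -4, 7, 3, -4]
R4 ← R4 − (2/7)·R1: [0, 48/7, -55/7, 13/7, -24/7]
R5 ← R5 + (9/7)·R1: [0, -6/7, -64/7, -20/7, 38/7]
R6 ← R6 − (5/7)·R1: [0, -34/7, -8/7, 8/7, -4/7]
R3 ← R3 + (2/3)·R2: [0, 0, 17/3, 3, -14/3]
R4 ← R4 − (8/7)·R2: [0, 0, -39/7, 13/7, -16/7]
R5 ← R5 + (1/7)·R2: [0, 0, -66/7, -20/7, 37/7]
R6 ← R6 + (17/21)·R2: [0, 0, -58/21, 8/7, -29/21]
R4 ← R4 + (117/119)·R3: [0, 0, 0, 572/119, -818/119]
R5 ← R5 + (198/119)·R3: [0, 0, 0, 254/119, -295/119]
R6 ← R6 + (58/119)·R3: [0, 0, 0, 310/119, -435/119]
R5 ← R5 − (127/286)·R4: [0, 0, 0, 0, 82/143]
R6 ← R6 − (155/286)·R4: [0, 0, 0, 0, 10/143]
R6 ← R6 − (5/41)·R5: [0, 0, 0, 0, 0]
Echelon form has 5 nonzero rows, so rank(A) = 5.
The row space has dimension equal to the rank: 5.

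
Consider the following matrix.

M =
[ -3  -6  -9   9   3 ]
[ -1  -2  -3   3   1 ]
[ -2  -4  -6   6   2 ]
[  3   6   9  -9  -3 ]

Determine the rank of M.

Row reduce to echelon form.
R2 ← R2 − (1/3)·R1: [0, 0, 0, 0, 0]
R3 ← R3 − (2/3)·R1: [0, 0, 0, 0, 0]
R4 ← R4 + R1: [0, 0, 0, 0, 0]
Echelon form has 1 nonzero row, so rank(M) = 1.

1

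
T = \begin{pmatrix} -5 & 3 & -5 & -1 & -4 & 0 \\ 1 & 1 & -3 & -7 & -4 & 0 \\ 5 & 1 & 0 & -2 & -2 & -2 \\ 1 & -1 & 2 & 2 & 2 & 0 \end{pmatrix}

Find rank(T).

3

Row reduce to echelon form.
R2 ← R2 + (1/5)·R1: [0, 8/5, -4, -36/5, -24/5, 0]
R3 ← R3 + R1: [0, 4, -5, -3, -6, -2]
R4 ← R4 + (1/5)·R1: [0, -2/5, 1, 9/5, 6/5, 0]
R3 ← R3 − (5/2)·R2: [0, 0, 5, 15, 6, -2]
R4 ← R4 + (1/4)·R2: [0, 0, 0, 0, 0, 0]
Echelon form has 3 nonzero rows, so rank(T) = 3.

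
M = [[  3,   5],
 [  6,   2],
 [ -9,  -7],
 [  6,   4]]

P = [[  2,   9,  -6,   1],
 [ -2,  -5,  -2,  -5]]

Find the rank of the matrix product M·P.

2

First compute MP:
[[ -4,   2, -28, -22],
 [  8,  44, -40,  -4],
 [ -4, -46,  68,  26],
 [  4,  34, -44, -14]]
Now row reduce the product.
R2 ← R2 + (2)·R1: [0, 48, -96, -48]
R3 ← R3 − R1: [0, -48, 96, 48]
R4 ← R4 + R1: [0, 36, -72, -36]
R3 ← R3 + R2: [0, 0, 0, 0]
R4 ← R4 − (3/4)·R2: [0, 0, 0, 0]
2 nonzero rows, so rank(MP) = 2.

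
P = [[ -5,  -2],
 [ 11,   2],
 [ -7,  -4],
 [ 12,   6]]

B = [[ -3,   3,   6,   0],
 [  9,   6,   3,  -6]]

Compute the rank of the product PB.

2

First compute PB:
[[ -3, -27, -36,  12],
 [-15,  45,  72, -12],
 [-15, -45, -54,  24],
 [ 18,  72,  90, -36]]
Now row reduce the product.
R2 ← R2 − (5)·R1: [0, 180, 252, -72]
R3 ← R3 − (5)·R1: [0, 90, 126, -36]
R4 ← R4 + (6)·R1: [0, -90, -126, 36]
R3 ← R3 − (1/2)·R2: [0, 0, 0, 0]
R4 ← R4 + (1/2)·R2: [0, 0, 0, 0]
2 nonzero rows, so rank(PB) = 2.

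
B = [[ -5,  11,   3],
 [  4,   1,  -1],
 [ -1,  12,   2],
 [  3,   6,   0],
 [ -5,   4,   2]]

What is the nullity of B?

Row reduce to echelon form.
R2 ← R2 + (4/5)·R1: [0, 49/5, 7/5]
R3 ← R3 − (1/5)·R1: [0, 49/5, 7/5]
R4 ← R4 + (3/5)·R1: [0, 63/5, 9/5]
R5 ← R5 − R1: [0, -7, -1]
R3 ← R3 − R2: [0, 0, 0]
R4 ← R4 − (9/7)·R2: [0, 0, 0]
R5 ← R5 + (5/7)·R2: [0, 0, 0]
2 nonzero rows, so rank(B) = 2.
B has 3 columns; by rank–nullity, nullity = 3 − 2 = 1.

1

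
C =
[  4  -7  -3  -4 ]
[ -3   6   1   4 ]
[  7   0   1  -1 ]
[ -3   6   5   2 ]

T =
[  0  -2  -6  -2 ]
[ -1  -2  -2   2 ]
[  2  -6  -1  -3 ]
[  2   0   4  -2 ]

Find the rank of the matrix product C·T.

4

First compute CT:
[[ -7,  24, -23,  -5],
 [  4, -12,  21,   7],
 [  0, -20, -47, -15],
 [  8, -36,   9,  -1]]
Now row reduce the product.
R2 ← R2 + (4/7)·R1: [0, 12/7, 55/7, 29/7]
R4 ← R4 + (8/7)·R1: [0, -60/7, -121/7, -47/7]
R3 ← R3 + (35/3)·R2: [0, 0, 134/3, 100/3]
R4 ← R4 + (5)·R2: [0, 0, 22, 14]
R4 ← R4 − (33/67)·R3: [0, 0, 0, -162/67]
4 nonzero rows, so rank(CT) = 4.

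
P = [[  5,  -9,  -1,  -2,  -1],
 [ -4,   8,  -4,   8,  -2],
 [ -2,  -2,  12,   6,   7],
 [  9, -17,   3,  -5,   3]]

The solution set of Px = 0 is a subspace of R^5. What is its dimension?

Row reduce to echelon form.
R2 ← R2 + (4/5)·R1: [0, 4/5, -24/5, 32/5, -14/5]
R3 ← R3 + (2/5)·R1: [0, -28/5, 58/5, 26/5, 33/5]
R4 ← R4 − (9/5)·R1: [0, -4/5, 24/5, -7/5, 24/5]
R3 ← R3 + (7)·R2: [0, 0, -22, 50, -13]
R4 ← R4 + R2: [0, 0, 0, 5, 2]
4 nonzero rows, so rank(P) = 4.
P has 5 columns; by rank–nullity, nullity = 5 − 4 = 1.

1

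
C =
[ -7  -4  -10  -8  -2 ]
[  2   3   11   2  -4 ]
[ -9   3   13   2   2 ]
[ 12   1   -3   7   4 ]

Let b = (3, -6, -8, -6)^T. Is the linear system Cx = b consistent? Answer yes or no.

Row reduce the augmented matrix [C | b].
R2 ← R2 + (2/7)·R1: [0, 13/7, 57/7, -2/7, -32/7, -36/7]
R3 ← R3 − (9/7)·R1: [0, 57/7, 181/7, 86/7, 32/7, -83/7]
R4 ← R4 + (12/7)·R1: [0, -41/7, -141/7, -47/7, 4/7, -6/7]
R3 ← R3 − (57/13)·R2: [0, 0, -128/13, 176/13, 320/13, 139/13]
R4 ← R4 + (41/13)·R2: [0, 0, 72/13, -99/13, -180/13, -222/13]
R4 ← R4 + (9/16)·R3: [0, 0, 0, 0, 0, -177/16]
The echelon form has 4 nonzero rows; the last pivot sits in the augmented column, so rank(C) = 3 but rank([C|b]) = 4.
Since the ranks differ, the system is inconsistent.

no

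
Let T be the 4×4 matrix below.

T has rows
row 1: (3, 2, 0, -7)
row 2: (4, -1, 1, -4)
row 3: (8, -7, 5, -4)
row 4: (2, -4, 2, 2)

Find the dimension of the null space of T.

Row reduce to echelon form.
R2 ← R2 − (4/3)·R1: [0, -11/3, 1, 16/3]
R3 ← R3 − (8/3)·R1: [0, -37/3, 5, 44/3]
R4 ← R4 − (2/3)·R1: [0, -16/3, 2, 20/3]
R3 ← R3 − (37/11)·R2: [0, 0, 18/11, -36/11]
R4 ← R4 − (16/11)·R2: [0, 0, 6/11, -12/11]
R4 ← R4 − (1/3)·R3: [0, 0, 0, 0]
3 nonzero rows, so rank(T) = 3.
T has 4 columns; by rank–nullity, nullity = 4 − 3 = 1.

1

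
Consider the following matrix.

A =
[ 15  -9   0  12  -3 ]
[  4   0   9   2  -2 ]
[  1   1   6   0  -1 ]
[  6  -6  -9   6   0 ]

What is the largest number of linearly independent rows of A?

2

Row reduce to echelon form.
R2 ← R2 − (4/15)·R1: [0, 12/5, 9, -6/5, -6/5]
R3 ← R3 − (1/15)·R1: [0, 8/5, 6, -4/5, -4/5]
R4 ← R4 − (2/5)·R1: [0, -12/5, -9, 6/5, 6/5]
R3 ← R3 − (2/3)·R2: [0, 0, 0, 0, 0]
R4 ← R4 + R2: [0, 0, 0, 0, 0]
Echelon form has 2 nonzero rows, so rank(A) = 2.
The rank gives the maximum number of linearly independent rows: 2.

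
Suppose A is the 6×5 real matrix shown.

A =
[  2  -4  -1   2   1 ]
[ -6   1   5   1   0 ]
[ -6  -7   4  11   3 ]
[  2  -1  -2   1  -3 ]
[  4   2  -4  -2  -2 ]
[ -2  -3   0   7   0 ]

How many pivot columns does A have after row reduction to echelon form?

4

Row reduce to echelon form.
R2 ← R2 + (3)·R1: [0, -11, 2, 7, 3]
R3 ← R3 + (3)·R1: [0, -19, 1, 17, 6]
R4 ← R4 − R1: [0, 3, -1, -1, -4]
R5 ← R5 − (2)·R1: [0, 10, -2, -6, -4]
R6 ← R6 + R1: [0, -7, -1, 9, 1]
R3 ← R3 − (19/11)·R2: [0, 0, -27/11, 54/11, 9/11]
R4 ← R4 + (3/11)·R2: [0, 0, -5/11, 10/11, -35/11]
R5 ← R5 + (10/11)·R2: [0, 0, -2/11, 4/11, -14/11]
R6 ← R6 − (7/11)·R2: [0, 0, -25/11, 50/11, -10/11]
R4 ← R4 − (5/27)·R3: [0, 0, 0, 0, -10/3]
R5 ← R5 − (2/27)·R3: [0, 0, 0, 0, -4/3]
R6 ← R6 − (25/27)·R3: [0, 0, 0, 0, -5/3]
R5 ← R5 − (2/5)·R4: [0, 0, 0, 0, 0]
R6 ← R6 − (1/2)·R4: [0, 0, 0, 0, 0]
Echelon form has 4 nonzero rows, so rank(A) = 4.
Each nonzero row contributes one pivot column: 4 pivot columns.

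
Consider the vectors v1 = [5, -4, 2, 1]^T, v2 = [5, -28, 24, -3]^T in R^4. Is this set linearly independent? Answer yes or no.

Form the matrix with these vectors as rows and row reduce.
R2 ← R2 − R1: [0, -24, 22, -4]
2 nonzero rows, so the 2 vectors span a space of dimension 2.
Since 2 = 2, the vectors are linearly independent.

yes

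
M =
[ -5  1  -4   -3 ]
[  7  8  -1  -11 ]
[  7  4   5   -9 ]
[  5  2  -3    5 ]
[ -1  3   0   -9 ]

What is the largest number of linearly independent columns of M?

Row reduce to echelon form.
R2 ← R2 + (7/5)·R1: [0, 47/5, -33/5, -76/5]
R3 ← R3 + (7/5)·R1: [0, 27/5, -3/5, -66/5]
R4 ← R4 + R1: [0, 3, -7, 2]
R5 ← R5 − (1/5)·R1: [0, 14/5, 4/5, -42/5]
R3 ← R3 − (27/47)·R2: [0, 0, 150/47, -210/47]
R4 ← R4 − (15/47)·R2: [0, 0, -230/47, 322/47]
R5 ← R5 − (14/47)·R2: [0, 0, 130/47, -182/47]
R4 ← R4 + (23/15)·R3: [0, 0, 0, 0]
R5 ← R5 − (13/15)·R3: [0, 0, 0, 0]
Echelon form has 3 nonzero rows, so rank(M) = 3.
The rank gives the maximum number of linearly independent columns: 3.

3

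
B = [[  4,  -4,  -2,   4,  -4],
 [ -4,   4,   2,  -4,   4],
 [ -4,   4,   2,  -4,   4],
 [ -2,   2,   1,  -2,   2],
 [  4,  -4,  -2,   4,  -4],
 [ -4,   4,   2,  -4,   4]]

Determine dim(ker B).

Row reduce to echelon form.
R2 ← R2 + R1: [0, 0, 0, 0, 0]
R3 ← R3 + R1: [0, 0, 0, 0, 0]
R4 ← R4 + (1/2)·R1: [0, 0, 0, 0, 0]
R5 ← R5 − R1: [0, 0, 0, 0, 0]
R6 ← R6 + R1: [0, 0, 0, 0, 0]
1 nonzero row, so rank(B) = 1.
B has 5 columns; by rank–nullity, nullity = 5 − 1 = 4.

4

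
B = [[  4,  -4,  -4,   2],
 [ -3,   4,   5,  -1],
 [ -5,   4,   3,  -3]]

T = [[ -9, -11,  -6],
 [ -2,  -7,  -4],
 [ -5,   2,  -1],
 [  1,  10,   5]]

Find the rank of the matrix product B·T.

2

First compute BT:
[[ -6,  -4,   6],
 [ -7,   5,  -8],
 [ 19,   3,  -4]]
Now row reduce the product.
R2 ← R2 − (7/6)·R1: [0, 29/3, -15]
R3 ← R3 + (19/6)·R1: [0, -29/3, 15]
R3 ← R3 + R2: [0, 0, 0]
2 nonzero rows, so rank(BT) = 2.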